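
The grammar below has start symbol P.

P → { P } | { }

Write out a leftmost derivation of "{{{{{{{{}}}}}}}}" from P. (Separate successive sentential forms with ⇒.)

P ⇒ {P} ⇒ {{P}} ⇒ {{{P}}} ⇒ {{{{P}}}} ⇒ {{{{{P}}}}} ⇒ {{{{{{P}}}}}} ⇒ {{{{{{{P}}}}}}} ⇒ {{{{{{{{}}}}}}}}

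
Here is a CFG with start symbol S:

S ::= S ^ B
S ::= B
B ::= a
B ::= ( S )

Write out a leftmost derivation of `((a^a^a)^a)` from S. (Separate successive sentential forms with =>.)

S=>B=>(S)=>(S^B)=>(B^B)=>((S)^B)=>((S^B)^B)=>((S^B^B)^B)=>((B^B^B)^B)=>((a^B^B)^B)=>((a^a^B)^B)=>((a^a^a)^B)=>((a^a^a)^a)

S => B   [S ::= B]
B => (S)   [B ::= ( S )]
(S) => (S^B)   [S ::= S ^ B]
(S^B) => (B^B)   [S ::= B]
(B^B) => ((S)^B)   [B ::= ( S )]
((S)^B) => ((S^B)^B)   [S ::= S ^ B]
((S^B)^B) => ((S^B^B)^B)   [S ::= S ^ B]
((S^B^B)^B) => ((B^B^B)^B)   [S ::= B]
((B^B^B)^B) => ((a^B^B)^B)   [B ::= a]
((a^B^B)^B) => ((a^a^B)^B)   [B ::= a]
((a^a^B)^B) => ((a^a^a)^B)   [B ::= a]
((a^a^a)^B) => ((a^a^a)^a)   [B ::= a]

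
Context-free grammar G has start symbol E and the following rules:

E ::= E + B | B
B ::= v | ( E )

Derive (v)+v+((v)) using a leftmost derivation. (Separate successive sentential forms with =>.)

E => E+B => E+B+B => B+B+B => (E)+B+B => (B)+B+B => (v)+B+B => (v)+v+B => (v)+v+(E) => (v)+v+(B) => (v)+v+((E)) => (v)+v+((B)) => (v)+v+((v))

E => E+B   [E ::= E + B]
E+B => E+B+B   [E ::= E + B]
E+B+B => B+B+B   [E ::= B]
B+B+B => (E)+B+B   [B ::= ( E )]
(E)+B+B => (B)+B+B   [E ::= B]
(B)+B+B => (v)+B+B   [B ::= v]
(v)+B+B => (v)+v+B   [B ::= v]
(v)+v+B => (v)+v+(E)   [B ::= ( E )]
(v)+v+(E) => (v)+v+(B)   [E ::= B]
(v)+v+(B) => (v)+v+((E))   [B ::= ( E )]
(v)+v+((E)) => (v)+v+((B))   [E ::= B]
(v)+v+((B)) => (v)+v+((v))   [B ::= v]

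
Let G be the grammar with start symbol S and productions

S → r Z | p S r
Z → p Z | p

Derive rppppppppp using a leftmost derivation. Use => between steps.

S => rZ   [S → r Z]
rZ => rpZ   [Z → p Z]
rpZ => rppZ   [Z → p Z]
rppZ => rpppZ   [Z → p Z]
rpppZ => rppppZ   [Z → p Z]
rppppZ => rpppppZ   [Z → p Z]
rpppppZ => rppppppZ   [Z → p Z]
rppppppZ => rpppppppZ   [Z → p Z]
rpppppppZ => rppppppppZ   [Z → p Z]
rppppppppZ => rppppppppp   [Z → p]

S=>rZ=>rpZ=>rppZ=>rpppZ=>rppppZ=>rpppppZ=>rppppppZ=>rpppppppZ=>rppppppppZ=>rppppppppp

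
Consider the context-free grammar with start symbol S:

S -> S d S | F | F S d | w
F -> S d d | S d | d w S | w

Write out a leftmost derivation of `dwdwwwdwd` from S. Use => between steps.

S => F => dwS => dwF => dwdwS => dwdwFSd => dwdwwSd => dwdwwSdSd => dwdwwwdSd => dwdwwwdwd

S => F   [S -> F]
F => dwS   [F -> d w S]
dwS => dwF   [S -> F]
dwF => dwdwS   [F -> d w S]
dwdwS => dwdwFSd   [S -> F S d]
dwdwFSd => dwdwwSd   [F -> w]
dwdwwSd => dwdwwSdSd   [S -> S d S]
dwdwwSdSd => dwdwwwdSd   [S -> w]
dwdwwwdSd => dwdwwwdwd   [S -> w]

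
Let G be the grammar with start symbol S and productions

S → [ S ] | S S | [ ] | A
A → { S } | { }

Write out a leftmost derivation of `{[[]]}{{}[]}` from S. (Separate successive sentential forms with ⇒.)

S ⇒ SS ⇒ AS ⇒ {S}S ⇒ {[S]}S ⇒ {[[]]}S ⇒ {[[]]}A ⇒ {[[]]}{S} ⇒ {[[]]}{SS} ⇒ {[[]]}{AS} ⇒ {[[]]}{{}S} ⇒ {[[]]}{{}[]}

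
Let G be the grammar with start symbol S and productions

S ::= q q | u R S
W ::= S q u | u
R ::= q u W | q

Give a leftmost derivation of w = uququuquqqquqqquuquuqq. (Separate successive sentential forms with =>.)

S => uRS   [S ::= u R S]
uRS => uqS   [R ::= q]
uqS => uquRS   [S ::= u R S]
uquRS => uququWS   [R ::= q u W]
uququWS => uququSquS   [W ::= S q u]
uququSquS => uququuRSquS   [S ::= u R S]
uququuRSquS => uququuquWSquS   [R ::= q u W]
uququuquWSquS => uququuquSquSquS   [W ::= S q u]
uququuquSquSquS => uququuquqqquSquS   [S ::= q q]
uququuquqqquSquS => uququuquqqquqqquS   [S ::= q q]
uququuquqqquqqquS => uququuquqqquqqquuRS   [S ::= u R S]
uququuquqqquqqquuRS => uququuquqqquqqquuquWS   [R ::= q u W]
uququuquqqquqqquuquWS => uququuquqqquqqquuquuS   [W ::= u]
uququuquqqquqqquuquuS => uququuquqqquqqquuquuqq   [S ::= q q]

S => uRS => uqS => uquRS => uququWS => uququSquS => uququuRSquS => uququuquWSquS => uququuquSquSquS => uququuquqqquSquS => uququuquqqquqqquS => uququuquqqquqqquuRS => uququuquqqquqqquuquWS => uququuquqqquqqquuquuS => uququuquqqquqqquuquuqq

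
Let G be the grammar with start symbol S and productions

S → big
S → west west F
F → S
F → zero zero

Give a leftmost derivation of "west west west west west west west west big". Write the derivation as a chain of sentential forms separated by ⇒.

S ⇒ west west F ⇒ west west S ⇒ west west west west F ⇒ west west west west S ⇒ west west west west west west F ⇒ west west west west west west S ⇒ west west west west west west west west F ⇒ west west west west west west west west S ⇒ west west west west west west west west big

S ⇒ west west F   [S → west west F]
west west F ⇒ west west S   [F → S]
west west S ⇒ west west west west F   [S → west west F]
west west west west F ⇒ west west west west S   [F → S]
west west west west S ⇒ west west west west west west F   [S → west west F]
west west west west west west F ⇒ west west west west west west S   [F → S]
west west west west west west S ⇒ west west west west west west west west F   [S → west west F]
west west west west west west west west F ⇒ west west west west west west west west S   [F → S]
west west west west west west west west S ⇒ west west west west west west west west big   [S → big]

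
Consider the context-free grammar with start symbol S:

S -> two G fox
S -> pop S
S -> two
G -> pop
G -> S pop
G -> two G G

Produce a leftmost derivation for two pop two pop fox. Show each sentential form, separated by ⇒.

S ⇒ two G fox ⇒ two S pop fox ⇒ two pop S pop fox ⇒ two pop two pop fox

S ⇒ two G fox   [S -> two G fox]
two G fox ⇒ two S pop fox   [G -> S pop]
two S pop fox ⇒ two pop S pop fox   [S -> pop S]
two pop S pop fox ⇒ two pop two pop fox   [S -> two]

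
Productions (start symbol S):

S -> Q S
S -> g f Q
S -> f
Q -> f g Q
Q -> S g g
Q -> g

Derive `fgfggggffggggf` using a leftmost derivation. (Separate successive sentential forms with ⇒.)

S⇒QS⇒SggS⇒QSggS⇒fgQSggS⇒fgSggSggS⇒fgfggSggS⇒fgfggQSggS⇒fgfgggSggS⇒fgfggggfQggS⇒fgfggggfSggggS⇒fgfggggffggggS⇒fgfggggffggggf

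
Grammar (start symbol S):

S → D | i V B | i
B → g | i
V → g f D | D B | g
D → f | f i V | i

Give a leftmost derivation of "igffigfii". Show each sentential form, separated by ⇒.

S ⇒ iVB ⇒ igfDB ⇒ igffiVB ⇒ igffigfDB ⇒ igffigfiB ⇒ igffigfii

S ⇒ iVB   [S → i V B]
iVB ⇒ igfDB   [V → g f D]
igfDB ⇒ igffiVB   [D → f i V]
igffiVB ⇒ igffigfDB   [V → g f D]
igffigfDB ⇒ igffigfiB   [D → i]
igffigfiB ⇒ igffigfii   [B → i]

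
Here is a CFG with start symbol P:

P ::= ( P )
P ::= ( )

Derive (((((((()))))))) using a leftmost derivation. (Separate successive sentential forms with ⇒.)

P ⇒ (P) ⇒ ((P)) ⇒ (((P))) ⇒ ((((P)))) ⇒ (((((P))))) ⇒ ((((((P)))))) ⇒ (((((((P))))))) ⇒ (((((((())))))))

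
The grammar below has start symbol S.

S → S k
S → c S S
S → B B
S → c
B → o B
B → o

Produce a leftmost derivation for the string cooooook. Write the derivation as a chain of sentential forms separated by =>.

S => cSS => cBBS => coBBS => cooBS => coooBS => cooooS => cooooSk => cooooBBk => coooooBk => cooooook

S => cSS   [S → c S S]
cSS => cBBS   [S → B B]
cBBS => coBBS   [B → o B]
coBBS => cooBS   [B → o]
cooBS => coooBS   [B → o B]
coooBS => cooooS   [B → o]
cooooS => cooooSk   [S → S k]
cooooSk => cooooBBk   [S → B B]
cooooBBk => coooooBk   [B → o]
coooooBk => cooooook   [B → o]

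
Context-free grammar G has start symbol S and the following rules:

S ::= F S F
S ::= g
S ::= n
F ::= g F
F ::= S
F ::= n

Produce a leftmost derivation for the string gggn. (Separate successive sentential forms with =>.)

S=>FSF=>gFSF=>gSSF=>ggSF=>gggF=>gggn

S => FSF   [S ::= F S F]
FSF => gFSF   [F ::= g F]
gFSF => gSSF   [F ::= S]
gSSF => ggSF   [S ::= g]
ggSF => gggF   [S ::= g]
gggF => gggn   [F ::= n]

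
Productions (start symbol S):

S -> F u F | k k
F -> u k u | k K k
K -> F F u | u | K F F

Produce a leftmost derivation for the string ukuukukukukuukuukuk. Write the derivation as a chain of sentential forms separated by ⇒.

S ⇒ FuF ⇒ ukuuF ⇒ ukuukKk ⇒ ukuukKFFk ⇒ ukuukFFuFFk ⇒ ukuukukuFuFFk ⇒ ukuukukukKkuFFk ⇒ ukuukukukukuFFk ⇒ ukuukukukukuukuFk ⇒ ukuukukukukuukuukuk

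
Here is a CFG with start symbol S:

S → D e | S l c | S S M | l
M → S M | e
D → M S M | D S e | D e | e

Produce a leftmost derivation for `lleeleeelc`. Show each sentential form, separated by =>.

S=>Slc=>Delc=>Deelc=>MSMeelc=>SMSMeelc=>SSMMSMeelc=>lSMMSMeelc=>llMMSMeelc=>lleMSMeelc=>lleeSMeelc=>lleelMeelc=>lleeleeelc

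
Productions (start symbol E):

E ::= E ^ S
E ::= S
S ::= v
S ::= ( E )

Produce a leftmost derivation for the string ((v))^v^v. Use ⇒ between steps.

E ⇒ E^S ⇒ E^S^S ⇒ S^S^S ⇒ (E)^S^S ⇒ (S)^S^S ⇒ ((E))^S^S ⇒ ((S))^S^S ⇒ ((v))^S^S ⇒ ((v))^v^S ⇒ ((v))^v^v

E ⇒ E^S   [E ::= E ^ S]
E^S ⇒ E^S^S   [E ::= E ^ S]
E^S^S ⇒ S^S^S   [E ::= S]
S^S^S ⇒ (E)^S^S   [S ::= ( E )]
(E)^S^S ⇒ (S)^S^S   [E ::= S]
(S)^S^S ⇒ ((E))^S^S   [S ::= ( E )]
((E))^S^S ⇒ ((S))^S^S   [E ::= S]
((S))^S^S ⇒ ((v))^S^S   [S ::= v]
((v))^S^S ⇒ ((v))^v^S   [S ::= v]
((v))^v^S ⇒ ((v))^v^v   [S ::= v]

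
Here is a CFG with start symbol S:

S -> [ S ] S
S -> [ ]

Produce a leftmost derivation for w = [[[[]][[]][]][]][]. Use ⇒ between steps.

S⇒[S]S⇒[[S]S]S⇒[[[S]S]S]S⇒[[[[]]S]S]S⇒[[[[]][S]S]S]S⇒[[[[]][[]]S]S]S⇒[[[[]][[]][]]S]S⇒[[[[]][[]][]][]]S⇒[[[[]][[]][]][]][]

S ⇒ [S]S   [S -> [ S ] S]
[S]S ⇒ [[S]S]S   [S -> [ S ] S]
[[S]S]S ⇒ [[[S]S]S]S   [S -> [ S ] S]
[[[S]S]S]S ⇒ [[[[]]S]S]S   [S -> [ ]]
[[[[]]S]S]S ⇒ [[[[]][S]S]S]S   [S -> [ S ] S]
[[[[]][S]S]S]S ⇒ [[[[]][[]]S]S]S   [S -> [ ]]
[[[[]][[]]S]S]S ⇒ [[[[]][[]][]]S]S   [S -> [ ]]
[[[[]][[]][]]S]S ⇒ [[[[]][[]][]][]]S   [S -> [ ]]
[[[[]][[]][]][]]S ⇒ [[[[]][[]][]][]][]   [S -> [ ]]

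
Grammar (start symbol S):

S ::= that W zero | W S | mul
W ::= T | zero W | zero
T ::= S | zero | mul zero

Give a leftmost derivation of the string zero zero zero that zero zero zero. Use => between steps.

S => W S => zero W S => zero T S => zero zero S => zero zero W S => zero zero zero S => zero zero zero that W zero => zero zero zero that zero W zero => zero zero zero that zero zero zero

S => W S   [S ::= W S]
W S => zero W S   [W ::= zero W]
zero W S => zero T S   [W ::= T]
zero T S => zero zero S   [T ::= zero]
zero zero S => zero zero W S   [S ::= W S]
zero zero W S => zero zero zero S   [W ::= zero]
zero zero zero S => zero zero zero that W zero   [S ::= that W zero]
zero zero zero that W zero => zero zero zero that zero W zero   [W ::= zero W]
zero zero zero that zero W zero => zero zero zero that zero zero zero   [W ::= zero]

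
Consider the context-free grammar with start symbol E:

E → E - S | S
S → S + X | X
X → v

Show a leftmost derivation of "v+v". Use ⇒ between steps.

E ⇒ S   [E → S]
S ⇒ S+X   [S → S + X]
S+X ⇒ X+X   [S → X]
X+X ⇒ v+X   [X → v]
v+X ⇒ v+v   [X → v]

E⇒S⇒S+X⇒X+X⇒v+X⇒v+v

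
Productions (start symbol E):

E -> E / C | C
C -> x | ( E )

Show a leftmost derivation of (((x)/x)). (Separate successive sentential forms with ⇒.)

E ⇒ C ⇒ (E) ⇒ (C) ⇒ ((E)) ⇒ ((E/C)) ⇒ ((C/C)) ⇒ (((E)/C)) ⇒ (((C)/C)) ⇒ (((x)/C)) ⇒ (((x)/x))

E ⇒ C   [E -> C]
C ⇒ (E)   [C -> ( E )]
(E) ⇒ (C)   [E -> C]
(C) ⇒ ((E))   [C -> ( E )]
((E)) ⇒ ((E/C))   [E -> E / C]
((E/C)) ⇒ ((C/C))   [E -> C]
((C/C)) ⇒ (((E)/C))   [C -> ( E )]
(((E)/C)) ⇒ (((C)/C))   [E -> C]
(((C)/C)) ⇒ (((x)/C))   [C -> x]
(((x)/C)) ⇒ (((x)/x))   [C -> x]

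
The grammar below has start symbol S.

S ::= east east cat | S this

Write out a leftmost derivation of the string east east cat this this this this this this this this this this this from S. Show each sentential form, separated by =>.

S => S this => S this this => S this this this => S this this this this => S this this this this this => S this this this this this this => S this this this this this this this => S this this this this this this this this => S this this this this this this this this this => S this this this this this this this this this this => S this this this this this this this this this this this => east east cat this this this this this this this this this this this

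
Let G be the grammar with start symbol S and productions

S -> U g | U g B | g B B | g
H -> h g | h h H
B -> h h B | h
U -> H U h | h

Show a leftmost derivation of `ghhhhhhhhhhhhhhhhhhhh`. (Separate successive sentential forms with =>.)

S => gBB => ghhBB => ghhhhBB => ghhhhhhBB => ghhhhhhhhBB => ghhhhhhhhhhBB => ghhhhhhhhhhhhBB => ghhhhhhhhhhhhhhBB => ghhhhhhhhhhhhhhhB => ghhhhhhhhhhhhhhhhhB => ghhhhhhhhhhhhhhhhhhhB => ghhhhhhhhhhhhhhhhhhhh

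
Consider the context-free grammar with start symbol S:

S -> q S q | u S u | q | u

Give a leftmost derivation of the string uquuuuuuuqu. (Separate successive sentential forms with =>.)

S => uSu   [S -> u S u]
uSu => uqSqu   [S -> q S q]
uqSqu => uquSuqu   [S -> u S u]
uquSuqu => uquuSuuqu   [S -> u S u]
uquuSuuqu => uquuuSuuuqu   [S -> u S u]
uquuuSuuuqu => uquuuuuuuqu   [S -> u]

S=>uSu=>uqSqu=>uquSuqu=>uquuSuuqu=>uquuuSuuuqu=>uquuuuuuuqu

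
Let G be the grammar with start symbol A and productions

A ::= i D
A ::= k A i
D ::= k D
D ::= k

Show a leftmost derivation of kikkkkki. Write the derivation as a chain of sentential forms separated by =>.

A => kAi => kiDi => kikDi => kikkDi => kikkkDi => kikkkkDi => kikkkkki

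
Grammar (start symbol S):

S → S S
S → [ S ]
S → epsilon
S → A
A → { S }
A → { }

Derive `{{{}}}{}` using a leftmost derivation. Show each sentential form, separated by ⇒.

S ⇒ SS   [S → S S]
SS ⇒ AS   [S → A]
AS ⇒ {S}S   [A → { S }]
{S}S ⇒ {A}S   [S → A]
{A}S ⇒ {{S}}S   [A → { S }]
{{S}}S ⇒ {{SS}}S   [S → S S]
{{SS}}S ⇒ {{AS}}S   [S → A]
{{AS}}S ⇒ {{{}S}}S   [A → { }]
{{{}S}}S ⇒ {{{}}}S   [S → epsilon]
{{{}}}S ⇒ {{{}}}A   [S → A]
{{{}}}A ⇒ {{{}}}{}   [A → { }]

S ⇒ SS ⇒ AS ⇒ {S}S ⇒ {A}S ⇒ {{S}}S ⇒ {{SS}}S ⇒ {{AS}}S ⇒ {{{}S}}S ⇒ {{{}}}S ⇒ {{{}}}A ⇒ {{{}}}{}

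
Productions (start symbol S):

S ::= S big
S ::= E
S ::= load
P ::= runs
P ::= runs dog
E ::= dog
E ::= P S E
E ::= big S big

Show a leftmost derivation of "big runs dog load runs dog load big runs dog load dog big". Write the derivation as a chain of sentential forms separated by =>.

S => E   [S ::= E]
E => big S big   [E ::= big S big]
big S big => big E big   [S ::= E]
big E big => big P S E big   [E ::= P S E]
big P S E big => big runs dog S E big   [P ::= runs dog]
big runs dog S E big => big runs dog load E big   [S ::= load]
big runs dog load E big => big runs dog load P S E big   [E ::= P S E]
big runs dog load P S E big => big runs dog load runs dog S E big   [P ::= runs dog]
big runs dog load runs dog S E big => big runs dog load runs dog S big E big   [S ::= S big]
big runs dog load runs dog S big E big => big runs dog load runs dog load big E big   [S ::= load]
big runs dog load runs dog load big E big => big runs dog load runs dog load big P S E big   [E ::= P S E]
big runs dog load runs dog load big P S E big => big runs dog load runs dog load big runs dog S E big   [P ::= runs dog]
big runs dog load runs dog load big runs dog S E big => big runs dog load runs dog load big runs dog load E big   [S ::= load]
big runs dog load runs dog load big runs dog load E big => big runs dog load runs dog load big runs dog load dog big   [E ::= dog]

S => E => big S big => big E big => big P S E big => big runs dog S E big => big runs dog load E big => big runs dog load P S E big => big runs dog load runs dog S E big => big runs dog load runs dog S big E big => big runs dog load runs dog load big E big => big runs dog load runs dog load big P S E big => big runs dog load runs dog load big runs dog S E big => big runs dog load runs dog load big runs dog load E big => big runs dog load runs dog load big runs dog load dog big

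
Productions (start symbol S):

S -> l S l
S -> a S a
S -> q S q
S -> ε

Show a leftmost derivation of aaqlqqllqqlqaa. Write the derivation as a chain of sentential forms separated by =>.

S=>aSa=>aaSaa=>aaqSqaa=>aaqlSlqaa=>aaqlqSqlqaa=>aaqlqqSqqlqaa=>aaqlqqlSlqqlqaa=>aaqlqqllqqlqaa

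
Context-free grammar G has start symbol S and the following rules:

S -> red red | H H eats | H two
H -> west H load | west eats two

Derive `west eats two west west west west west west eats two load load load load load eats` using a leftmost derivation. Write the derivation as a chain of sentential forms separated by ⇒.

S ⇒ H H eats ⇒ west eats two H eats ⇒ west eats two west H load eats ⇒ west eats two west west H load load eats ⇒ west eats two west west west H load load load eats ⇒ west eats two west west west west H load load load load eats ⇒ west eats two west west west west west H load load load load load eats ⇒ west eats two west west west west west west eats two load load load load load eats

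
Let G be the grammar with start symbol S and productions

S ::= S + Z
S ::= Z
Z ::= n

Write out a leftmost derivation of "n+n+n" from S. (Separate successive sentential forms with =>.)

S=>S+Z=>S+Z+Z=>Z+Z+Z=>n+Z+Z=>n+n+Z=>n+n+n

S => S+Z   [S ::= S + Z]
S+Z => S+Z+Z   [S ::= S + Z]
S+Z+Z => Z+Z+Z   [S ::= Z]
Z+Z+Z => n+Z+Z   [Z ::= n]
n+Z+Z => n+n+Z   [Z ::= n]
n+n+Z => n+n+n   [Z ::= n]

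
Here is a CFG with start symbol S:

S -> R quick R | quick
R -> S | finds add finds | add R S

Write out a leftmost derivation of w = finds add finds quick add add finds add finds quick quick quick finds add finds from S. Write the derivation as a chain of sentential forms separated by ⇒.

S ⇒ R quick R ⇒ finds add finds quick R ⇒ finds add finds quick S ⇒ finds add finds quick R quick R ⇒ finds add finds quick add R S quick R ⇒ finds add finds quick add add R S S quick R ⇒ finds add finds quick add add finds add finds S S quick R ⇒ finds add finds quick add add finds add finds quick S quick R ⇒ finds add finds quick add add finds add finds quick quick quick R ⇒ finds add finds quick add add finds add finds quick quick quick finds add finds

S ⇒ R quick R   [S -> R quick R]
R quick R ⇒ finds add finds quick R   [R -> finds add finds]
finds add finds quick R ⇒ finds add finds quick S   [R -> S]
finds add finds quick S ⇒ finds add finds quick R quick R   [S -> R quick R]
finds add finds quick R quick R ⇒ finds add finds quick add R S quick R   [R -> add R S]
finds add finds quick add R S quick R ⇒ finds add finds quick add add R S S quick R   [R -> add R S]
finds add finds quick add add R S S quick R ⇒ finds add finds quick add add finds add finds S S quick R   [R -> finds add finds]
finds add finds quick add add finds add finds S S quick R ⇒ finds add finds quick add add finds add finds quick S quick R   [S -> quick]
finds add finds quick add add finds add finds quick S quick R ⇒ finds add finds quick add add finds add finds quick quick quick R   [S -> quick]
finds add finds quick add add finds add finds quick quick quick R ⇒ finds add finds quick add add finds add finds quick quick quick finds add finds   [R -> finds add finds]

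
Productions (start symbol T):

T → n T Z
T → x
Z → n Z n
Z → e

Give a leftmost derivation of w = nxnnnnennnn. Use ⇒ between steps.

T ⇒ nTZ ⇒ nxZ ⇒ nxnZn ⇒ nxnnZnn ⇒ nxnnnZnnn ⇒ nxnnnnZnnnn ⇒ nxnnnnennnn

T ⇒ nTZ   [T → n T Z]
nTZ ⇒ nxZ   [T → x]
nxZ ⇒ nxnZn   [Z → n Z n]
nxnZn ⇒ nxnnZnn   [Z → n Z n]
nxnnZnn ⇒ nxnnnZnnn   [Z → n Z n]
nxnnnZnnn ⇒ nxnnnnZnnnn   [Z → n Z n]
nxnnnnZnnnn ⇒ nxnnnnennnn   [Z → e]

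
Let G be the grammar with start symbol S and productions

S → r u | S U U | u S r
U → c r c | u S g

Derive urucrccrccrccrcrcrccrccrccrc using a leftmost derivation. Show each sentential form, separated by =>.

S => SUU => SUUUU => uSrUUUU => uSUUrUUUU => uSUUUUrUUUU => uruUUUUrUUUU => urucrcUUUrUUUU => urucrccrcUUrUUUU => urucrccrccrcUrUUUU => urucrccrccrccrcrUUUU => urucrccrccrccrcrcrcUUU => urucrccrccrccrcrcrccrcUU => urucrccrccrccrcrcrccrccrcU => urucrccrccrccrcrcrccrccrccrc

S => SUU   [S → S U U]
SUU => SUUUU   [S → S U U]
SUUUU => uSrUUUU   [S → u S r]
uSrUUUU => uSUUrUUUU   [S → S U U]
uSUUrUUUU => uSUUUUrUUUU   [S → S U U]
uSUUUUrUUUU => uruUUUUrUUUU   [S → r u]
uruUUUUrUUUU => urucrcUUUrUUUU   [U → c r c]
urucrcUUUrUUUU => urucrccrcUUrUUUU   [U → c r c]
urucrccrcUUrUUUU => urucrccrccrcUrUUUU   [U → c r c]
urucrccrccrcUrUUUU => urucrccrccrccrcrUUUU   [U → c r c]
urucrccrccrccrcrUUUU => urucrccrccrccrcrcrcUUU   [U → c r c]
urucrccrccrccrcrcrcUUU => urucrccrccrccrcrcrccrcUU   [U → c r c]
urucrccrccrccrcrcrccrcUU => urucrccrccrccrcrcrccrccrcU   [U → c r c]
urucrccrccrccrcrcrccrccrcU => urucrccrccrccrcrcrccrccrccrc   [U → c r c]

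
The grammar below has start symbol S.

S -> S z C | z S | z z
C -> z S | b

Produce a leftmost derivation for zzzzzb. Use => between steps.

S => zS   [S -> z S]
zS => zzS   [S -> z S]
zzS => zzSzC   [S -> S z C]
zzSzC => zzzzzC   [S -> z z]
zzzzzC => zzzzzb   [C -> b]

S=>zS=>zzS=>zzSzC=>zzzzzC=>zzzzzb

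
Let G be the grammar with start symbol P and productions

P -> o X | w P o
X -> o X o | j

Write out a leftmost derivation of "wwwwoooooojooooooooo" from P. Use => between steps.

P => wPo   [P -> w P o]
wPo => wwPoo   [P -> w P o]
wwPoo => wwwPooo   [P -> w P o]
wwwPooo => wwwwPoooo   [P -> w P o]
wwwwPoooo => wwwwoXoooo   [P -> o X]
wwwwoXoooo => wwwwooXooooo   [X -> o X o]
wwwwooXooooo => wwwwoooXoooooo   [X -> o X o]
wwwwoooXoooooo => wwwwooooXooooooo   [X -> o X o]
wwwwooooXooooooo => wwwwoooooXoooooooo   [X -> o X o]
wwwwoooooXoooooooo => wwwwooooooXooooooooo   [X -> o X o]
wwwwooooooXooooooooo => wwwwoooooojooooooooo   [X -> j]

P => wPo => wwPoo => wwwPooo => wwwwPoooo => wwwwoXoooo => wwwwooXooooo => wwwwoooXoooooo => wwwwooooXooooooo => wwwwoooooXoooooooo => wwwwooooooXooooooooo => wwwwoooooojooooooooo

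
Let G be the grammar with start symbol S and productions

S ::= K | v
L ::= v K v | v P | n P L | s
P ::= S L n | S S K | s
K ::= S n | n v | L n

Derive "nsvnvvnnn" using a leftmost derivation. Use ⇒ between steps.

S ⇒ K ⇒ Sn ⇒ Kn ⇒ Snn ⇒ Knn ⇒ Lnnn ⇒ nPLnnn ⇒ nsLnnn ⇒ nsvKvnnn ⇒ nsvnvvnnn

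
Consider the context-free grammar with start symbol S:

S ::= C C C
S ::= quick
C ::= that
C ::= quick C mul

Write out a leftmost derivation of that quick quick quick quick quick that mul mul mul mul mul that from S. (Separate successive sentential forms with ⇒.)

S ⇒ C C C ⇒ that C C ⇒ that quick C mul C ⇒ that quick quick C mul mul C ⇒ that quick quick quick C mul mul mul C ⇒ that quick quick quick quick C mul mul mul mul C ⇒ that quick quick quick quick quick C mul mul mul mul mul C ⇒ that quick quick quick quick quick that mul mul mul mul mul C ⇒ that quick quick quick quick quick that mul mul mul mul mul that

S ⇒ C C C   [S ::= C C C]
C C C ⇒ that C C   [C ::= that]
that C C ⇒ that quick C mul C   [C ::= quick C mul]
that quick C mul C ⇒ that quick quick C mul mul C   [C ::= quick C mul]
that quick quick C mul mul C ⇒ that quick quick quick C mul mul mul C   [C ::= quick C mul]
that quick quick quick C mul mul mul C ⇒ that quick quick quick quick C mul mul mul mul C   [C ::= quick C mul]
that quick quick quick quick C mul mul mul mul C ⇒ that quick quick quick quick quick C mul mul mul mul mul C   [C ::= quick C mul]
that quick quick quick quick quick C mul mul mul mul mul C ⇒ that quick quick quick quick quick that mul mul mul mul mul C   [C ::= that]
that quick quick quick quick quick that mul mul mul mul mul C ⇒ that quick quick quick quick quick that mul mul mul mul mul that   [C ::= that]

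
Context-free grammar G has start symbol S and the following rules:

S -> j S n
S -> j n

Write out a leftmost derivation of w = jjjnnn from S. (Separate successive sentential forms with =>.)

S => jSn   [S -> j S n]
jSn => jjSnn   [S -> j S n]
jjSnn => jjjnnn   [S -> j n]

S=>jSn=>jjSnn=>jjjnnn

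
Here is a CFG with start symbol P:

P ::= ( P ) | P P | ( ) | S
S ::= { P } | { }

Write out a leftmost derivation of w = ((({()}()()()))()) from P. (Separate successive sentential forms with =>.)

P => (P)   [P ::= ( P )]
(P) => (PP)   [P ::= P P]
(PP) => ((P)P)   [P ::= ( P )]
((P)P) => (((P))P)   [P ::= ( P )]
(((P))P) => (((PP))P)   [P ::= P P]
(((PP))P) => (((PPP))P)   [P ::= P P]
(((PPP))P) => (((PPPP))P)   [P ::= P P]
(((PPPP))P) => (((SPPP))P)   [P ::= S]
(((SPPP))P) => ((({P}PPP))P)   [S ::= { P }]
((({P}PPP))P) => ((({()}PPP))P)   [P ::= ( )]
((({()}PPP))P) => ((({()}()PP))P)   [P ::= ( )]
((({()}()PP))P) => ((({()}()()P))P)   [P ::= ( )]
((({()}()()P))P) => ((({()}()()()))P)   [P ::= ( )]
((({()}()()()))P) => ((({()}()()()))())   [P ::= ( )]

P=>(P)=>(PP)=>((P)P)=>(((P))P)=>(((PP))P)=>(((PPP))P)=>(((PPPP))P)=>(((SPPP))P)=>((({P}PPP))P)=>((({()}PPP))P)=>((({()}()PP))P)=>((({()}()()P))P)=>((({()}()()()))P)=>((({()}()()()))())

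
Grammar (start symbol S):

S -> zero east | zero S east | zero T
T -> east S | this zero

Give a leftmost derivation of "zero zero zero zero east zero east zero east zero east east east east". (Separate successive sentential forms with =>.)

S => zero S east => zero zero S east east => zero zero zero S east east east => zero zero zero zero T east east east => zero zero zero zero east S east east east => zero zero zero zero east zero T east east east => zero zero zero zero east zero east S east east east => zero zero zero zero east zero east zero T east east east => zero zero zero zero east zero east zero east S east east east => zero zero zero zero east zero east zero east zero east east east east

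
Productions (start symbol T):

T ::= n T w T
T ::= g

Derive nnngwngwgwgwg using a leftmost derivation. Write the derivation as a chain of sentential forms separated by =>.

T=>nTwT=>nnTwTwT=>nnnTwTwTwT=>nnngwTwTwT=>nnngwnTwTwTwT=>nnngwngwTwTwT=>nnngwngwgwTwT=>nnngwngwgwgwT=>nnngwngwgwgwg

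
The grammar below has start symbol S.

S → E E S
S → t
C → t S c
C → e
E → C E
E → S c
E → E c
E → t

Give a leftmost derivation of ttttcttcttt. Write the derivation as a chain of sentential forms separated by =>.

S=>EES=>CEES=>tScEES=>tEEScEES=>tScEScEES=>tEEScEScEES=>ttEScEScEES=>tttScEScEES=>ttttcEScEES=>ttttctScEES=>ttttcttcEES=>ttttcttctES=>ttttcttcttS=>ttttcttcttt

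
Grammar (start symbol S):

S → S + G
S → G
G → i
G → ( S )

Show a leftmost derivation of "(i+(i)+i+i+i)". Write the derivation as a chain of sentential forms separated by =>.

S => G => (S) => (S+G) => (S+G+G) => (S+G+G+G) => (S+G+G+G+G) => (G+G+G+G+G) => (i+G+G+G+G) => (i+(S)+G+G+G) => (i+(G)+G+G+G) => (i+(i)+G+G+G) => (i+(i)+i+G+G) => (i+(i)+i+i+G) => (i+(i)+i+i+i)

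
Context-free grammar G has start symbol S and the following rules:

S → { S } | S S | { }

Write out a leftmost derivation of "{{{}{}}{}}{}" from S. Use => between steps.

S => SS   [S → S S]
SS => {S}S   [S → { S }]
{S}S => {SS}S   [S → S S]
{SS}S => {{S}S}S   [S → { S }]
{{S}S}S => {{SS}S}S   [S → S S]
{{SS}S}S => {{{}S}S}S   [S → { }]
{{{}S}S}S => {{{}{}}S}S   [S → { }]
{{{}{}}S}S => {{{}{}}{}}S   [S → { }]
{{{}{}}{}}S => {{{}{}}{}}{}   [S → { }]

S => SS => {S}S => {SS}S => {{S}S}S => {{SS}S}S => {{{}S}S}S => {{{}{}}S}S => {{{}{}}{}}S => {{{}{}}{}}{}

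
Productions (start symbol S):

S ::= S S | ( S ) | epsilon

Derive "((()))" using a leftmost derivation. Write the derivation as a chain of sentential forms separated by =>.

S => SS => (S)S => (SS)S => (SSS)S => ((S)SS)S => ((SS)SS)S => (((S)S)SS)S => ((()S)SS)S => ((())SS)S => ((())S)S => ((()))S => ((()))

S => SS   [S ::= S S]
SS => (S)S   [S ::= ( S )]
(S)S => (SS)S   [S ::= S S]
(SS)S => (SSS)S   [S ::= S S]
(SSS)S => ((S)SS)S   [S ::= ( S )]
((S)SS)S => ((SS)SS)S   [S ::= S S]
((SS)SS)S => (((S)S)SS)S   [S ::= ( S )]
(((S)S)SS)S => ((()S)SS)S   [S ::= epsilon]
((()S)SS)S => ((())SS)S   [S ::= epsilon]
((())SS)S => ((())S)S   [S ::= epsilon]
((())S)S => ((()))S   [S ::= epsilon]
((()))S => ((()))   [S ::= epsilon]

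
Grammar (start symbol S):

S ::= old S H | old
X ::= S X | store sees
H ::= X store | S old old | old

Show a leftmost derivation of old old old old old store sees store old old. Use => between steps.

S => old S H => old old S H H => old old old S H H H => old old old old H H H => old old old old X store H H => old old old old S X store H H => old old old old old X store H H => old old old old old store sees store H H => old old old old old store sees store old H => old old old old old store sees store old old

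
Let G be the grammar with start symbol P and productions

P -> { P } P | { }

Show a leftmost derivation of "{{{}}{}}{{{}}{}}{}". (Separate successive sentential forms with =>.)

P=>{P}P=>{{P}P}P=>{{{}}P}P=>{{{}}{}}P=>{{{}}{}}{P}P=>{{{}}{}}{{P}P}P=>{{{}}{}}{{{}}P}P=>{{{}}{}}{{{}}{}}P=>{{{}}{}}{{{}}{}}{}

P => {P}P   [P -> { P } P]
{P}P => {{P}P}P   [P -> { P } P]
{{P}P}P => {{{}}P}P   [P -> { }]
{{{}}P}P => {{{}}{}}P   [P -> { }]
{{{}}{}}P => {{{}}{}}{P}P   [P -> { P } P]
{{{}}{}}{P}P => {{{}}{}}{{P}P}P   [P -> { P } P]
{{{}}{}}{{P}P}P => {{{}}{}}{{{}}P}P   [P -> { }]
{{{}}{}}{{{}}P}P => {{{}}{}}{{{}}{}}P   [P -> { }]
{{{}}{}}{{{}}{}}P => {{{}}{}}{{{}}{}}{}   [P -> { }]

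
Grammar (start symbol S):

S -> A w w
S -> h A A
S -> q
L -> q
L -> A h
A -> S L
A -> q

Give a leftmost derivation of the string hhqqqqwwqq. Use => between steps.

S => hAA   [S -> h A A]
hAA => hSLA   [A -> S L]
hSLA => hAwwLA   [S -> A w w]
hAwwLA => hSLwwLA   [A -> S L]
hSLwwLA => hhAALwwLA   [S -> h A A]
hhAALwwLA => hhSLALwwLA   [A -> S L]
hhSLALwwLA => hhqLALwwLA   [S -> q]
hhqLALwwLA => hhqqALwwLA   [L -> q]
hhqqALwwLA => hhqqqLwwLA   [A -> q]
hhqqqLwwLA => hhqqqqwwLA   [L -> q]
hhqqqqwwLA => hhqqqqwwqA   [L -> q]
hhqqqqwwqA => hhqqqqwwqq   [A -> q]

S => hAA => hSLA => hAwwLA => hSLwwLA => hhAALwwLA => hhSLALwwLA => hhqLALwwLA => hhqqALwwLA => hhqqqLwwLA => hhqqqqwwLA => hhqqqqwwqA => hhqqqqwwqq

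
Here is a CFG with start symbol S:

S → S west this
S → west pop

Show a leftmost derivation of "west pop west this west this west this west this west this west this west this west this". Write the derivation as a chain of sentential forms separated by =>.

S => S west this => S west this west this => S west this west this west this => S west this west this west this west this => S west this west this west this west this west this => S west this west this west this west this west this west this => S west this west this west this west this west this west this west this => S west this west this west this west this west this west this west this west this => west pop west this west this west this west this west this west this west this west this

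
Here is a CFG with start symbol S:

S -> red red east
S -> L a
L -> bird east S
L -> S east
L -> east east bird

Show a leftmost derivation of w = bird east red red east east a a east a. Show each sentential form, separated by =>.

S => L a   [S -> L a]
L a => S east a   [L -> S east]
S east a => L a east a   [S -> L a]
L a east a => bird east S a east a   [L -> bird east S]
bird east S a east a => bird east L a a east a   [S -> L a]
bird east L a a east a => bird east S east a a east a   [L -> S east]
bird east S east a a east a => bird east red red east east a a east a   [S -> red red east]

S => L a => S east a => L a east a => bird east S a east a => bird east L a a east a => bird east S east a a east a => bird east red red east east a a east a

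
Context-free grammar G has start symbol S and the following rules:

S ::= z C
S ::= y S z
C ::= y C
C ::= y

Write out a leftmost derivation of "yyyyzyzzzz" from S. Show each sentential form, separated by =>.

S=>ySz=>yySzz=>yyySzzz=>yyyySzzzz=>yyyyzCzzzz=>yyyyzyzzzz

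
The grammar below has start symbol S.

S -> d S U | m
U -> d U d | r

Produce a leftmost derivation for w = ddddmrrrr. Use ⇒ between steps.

S ⇒ dSU ⇒ ddSUU ⇒ dddSUUU ⇒ ddddSUUUU ⇒ ddddmUUUU ⇒ ddddmrUUU ⇒ ddddmrrUU ⇒ ddddmrrrU ⇒ ddddmrrrr

S ⇒ dSU   [S -> d S U]
dSU ⇒ ddSUU   [S -> d S U]
ddSUU ⇒ dddSUUU   [S -> d S U]
dddSUUU ⇒ ddddSUUUU   [S -> d S U]
ddddSUUUU ⇒ ddddmUUUU   [S -> m]
ddddmUUUU ⇒ ddddmrUUU   [U -> r]
ddddmrUUU ⇒ ddddmrrUU   [U -> r]
ddddmrrUU ⇒ ddddmrrrU   [U -> r]
ddddmrrrU ⇒ ddddmrrrr   [U -> r]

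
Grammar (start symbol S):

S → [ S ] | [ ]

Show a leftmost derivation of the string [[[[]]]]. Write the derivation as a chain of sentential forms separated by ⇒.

S ⇒ [S]   [S → [ S ]]
[S] ⇒ [[S]]   [S → [ S ]]
[[S]] ⇒ [[[S]]]   [S → [ S ]]
[[[S]]] ⇒ [[[[]]]]   [S → [ ]]

S⇒[S]⇒[[S]]⇒[[[S]]]⇒[[[[]]]]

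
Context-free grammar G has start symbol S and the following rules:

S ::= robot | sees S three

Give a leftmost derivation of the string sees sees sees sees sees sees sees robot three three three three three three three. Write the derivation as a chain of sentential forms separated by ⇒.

S ⇒ sees S three ⇒ sees sees S three three ⇒ sees sees sees S three three three ⇒ sees sees sees sees S three three three three ⇒ sees sees sees sees sees S three three three three three ⇒ sees sees sees sees sees sees S three three three three three three ⇒ sees sees sees sees sees sees sees S three three three three three three three ⇒ sees sees sees sees sees sees sees robot three three three three three three three

S ⇒ sees S three   [S ::= sees S three]
sees S three ⇒ sees sees S three three   [S ::= sees S three]
sees sees S three three ⇒ sees sees sees S three three three   [S ::= sees S three]
sees sees sees S three three three ⇒ sees sees sees sees S three three three three   [S ::= sees S three]
sees sees sees sees S three three three three ⇒ sees sees sees sees sees S three three three three three   [S ::= sees S three]
sees sees sees sees sees S three three three three three ⇒ sees sees sees sees sees sees S three three three three three three   [S ::= sees S three]
sees sees sees sees sees sees S three three three three three three ⇒ sees sees sees sees sees sees sees S three three three three three three three   [S ::= sees S three]
sees sees sees sees sees sees sees S three three three three three three three ⇒ sees sees sees sees sees sees sees robot three three three three three three three   [S ::= robot]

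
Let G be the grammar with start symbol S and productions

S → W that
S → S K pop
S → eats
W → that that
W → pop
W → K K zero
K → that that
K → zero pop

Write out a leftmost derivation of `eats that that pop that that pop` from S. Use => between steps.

S => S K pop   [S → S K pop]
S K pop => S K pop K pop   [S → S K pop]
S K pop K pop => eats K pop K pop   [S → eats]
eats K pop K pop => eats that that pop K pop   [K → that that]
eats that that pop K pop => eats that that pop that that pop   [K → that that]

S => S K pop => S K pop K pop => eats K pop K pop => eats that that pop K pop => eats that that pop that that pop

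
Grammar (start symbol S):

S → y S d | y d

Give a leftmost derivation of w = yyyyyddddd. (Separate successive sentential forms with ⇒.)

S ⇒ ySd ⇒ yySdd ⇒ yyySddd ⇒ yyyySdddd ⇒ yyyyyddddd

S ⇒ ySd   [S → y S d]
ySd ⇒ yySdd   [S → y S d]
yySdd ⇒ yyySddd   [S → y S d]
yyySddd ⇒ yyyySdddd   [S → y S d]
yyyySdddd ⇒ yyyyyddddd   [S → y d]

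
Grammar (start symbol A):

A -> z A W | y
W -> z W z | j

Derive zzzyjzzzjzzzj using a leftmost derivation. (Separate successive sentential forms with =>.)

A => zAW   [A -> z A W]
zAW => zzAWW   [A -> z A W]
zzAWW => zzzAWWW   [A -> z A W]
zzzAWWW => zzzyWWW   [A -> y]
zzzyWWW => zzzyjWW   [W -> j]
zzzyjWW => zzzyjzWzW   [W -> z W z]
zzzyjzWzW => zzzyjzzWzzW   [W -> z W z]
zzzyjzzWzzW => zzzyjzzzWzzzW   [W -> z W z]
zzzyjzzzWzzzW => zzzyjzzzjzzzW   [W -> j]
zzzyjzzzjzzzW => zzzyjzzzjzzzj   [W -> j]

A => zAW => zzAWW => zzzAWWW => zzzyWWW => zzzyjWW => zzzyjzWzW => zzzyjzzWzzW => zzzyjzzzWzzzW => zzzyjzzzjzzzW => zzzyjzzzjzzzj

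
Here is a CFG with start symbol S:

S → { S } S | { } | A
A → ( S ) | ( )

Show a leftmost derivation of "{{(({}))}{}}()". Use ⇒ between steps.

S⇒{S}S⇒{{S}S}S⇒{{A}S}S⇒{{(S)}S}S⇒{{(A)}S}S⇒{{((S))}S}S⇒{{(({}))}S}S⇒{{(({}))}{}}S⇒{{(({}))}{}}A⇒{{(({}))}{}}()

S ⇒ {S}S   [S → { S } S]
{S}S ⇒ {{S}S}S   [S → { S } S]
{{S}S}S ⇒ {{A}S}S   [S → A]
{{A}S}S ⇒ {{(S)}S}S   [A → ( S )]
{{(S)}S}S ⇒ {{(A)}S}S   [S → A]
{{(A)}S}S ⇒ {{((S))}S}S   [A → ( S )]
{{((S))}S}S ⇒ {{(({}))}S}S   [S → { }]
{{(({}))}S}S ⇒ {{(({}))}{}}S   [S → { }]
{{(({}))}{}}S ⇒ {{(({}))}{}}A   [S → A]
{{(({}))}{}}A ⇒ {{(({}))}{}}()   [A → ( )]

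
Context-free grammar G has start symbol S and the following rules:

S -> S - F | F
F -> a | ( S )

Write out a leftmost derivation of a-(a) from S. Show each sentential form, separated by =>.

S=>S-F=>F-F=>a-F=>a-(S)=>a-(F)=>a-(a)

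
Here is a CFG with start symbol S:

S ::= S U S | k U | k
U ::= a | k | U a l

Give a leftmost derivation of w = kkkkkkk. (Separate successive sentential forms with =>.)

S => SUS => kUS => kkS => kkSUS => kkSUSUS => kkkUSUS => kkkkSUS => kkkkkUS => kkkkkkS => kkkkkkk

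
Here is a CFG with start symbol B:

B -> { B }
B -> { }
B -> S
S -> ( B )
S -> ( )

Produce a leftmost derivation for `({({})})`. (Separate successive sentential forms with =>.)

B => S => (B) => ({B}) => ({S}) => ({(B)}) => ({({})})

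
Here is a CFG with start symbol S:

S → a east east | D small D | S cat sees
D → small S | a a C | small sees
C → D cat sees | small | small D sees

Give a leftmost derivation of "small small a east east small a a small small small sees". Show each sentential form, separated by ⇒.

S ⇒ D small D   [S → D small D]
D small D ⇒ small S small D   [D → small S]
small S small D ⇒ small D small D small D   [S → D small D]
small D small D small D ⇒ small small S small D small D   [D → small S]
small small S small D small D ⇒ small small a east east small D small D   [S → a east east]
small small a east east small D small D ⇒ small small a east east small a a C small D   [D → a a C]
small small a east east small a a C small D ⇒ small small a east east small a a small small D   [C → small]
small small a east east small a a small small D ⇒ small small a east east small a a small small small sees   [D → small sees]

S ⇒ D small D ⇒ small S small D ⇒ small D small D small D ⇒ small small S small D small D ⇒ small small a east east small D small D ⇒ small small a east east small a a C small D ⇒ small small a east east small a a small small D ⇒ small small a east east small a a small small small sees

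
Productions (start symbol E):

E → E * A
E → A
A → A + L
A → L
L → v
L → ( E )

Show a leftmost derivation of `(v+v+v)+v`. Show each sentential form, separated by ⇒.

E ⇒ A   [E → A]
A ⇒ A+L   [A → A + L]
A+L ⇒ L+L   [A → L]
L+L ⇒ (E)+L   [L → ( E )]
(E)+L ⇒ (A)+L   [E → A]
(A)+L ⇒ (A+L)+L   [A → A + L]
(A+L)+L ⇒ (A+L+L)+L   [A → A + L]
(A+L+L)+L ⇒ (L+L+L)+L   [A → L]
(L+L+L)+L ⇒ (v+L+L)+L   [L → v]
(v+L+L)+L ⇒ (v+v+L)+L   [L → v]
(v+v+L)+L ⇒ (v+v+v)+L   [L → v]
(v+v+v)+L ⇒ (v+v+v)+v   [L → v]

E⇒A⇒A+L⇒L+L⇒(E)+L⇒(A)+L⇒(A+L)+L⇒(A+L+L)+L⇒(L+L+L)+L⇒(v+L+L)+L⇒(v+v+L)+L⇒(v+v+v)+L⇒(v+v+v)+v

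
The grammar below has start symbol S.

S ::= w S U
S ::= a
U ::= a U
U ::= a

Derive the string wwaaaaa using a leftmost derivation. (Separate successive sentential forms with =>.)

S => wSU   [S ::= w S U]
wSU => wwSUU   [S ::= w S U]
wwSUU => wwaUU   [S ::= a]
wwaUU => wwaaUU   [U ::= a U]
wwaaUU => wwaaaU   [U ::= a]
wwaaaU => wwaaaaU   [U ::= a U]
wwaaaaU => wwaaaaa   [U ::= a]

S => wSU => wwSUU => wwaUU => wwaaUU => wwaaaU => wwaaaaU => wwaaaaa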